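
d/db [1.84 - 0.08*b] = -0.0800000000000000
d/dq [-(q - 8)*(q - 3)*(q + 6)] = -3*q^2 + 10*q + 42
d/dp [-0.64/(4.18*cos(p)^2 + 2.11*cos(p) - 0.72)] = -(5.3504*cos(p) + 1.3504)*sin(p)/(4.18*cos(p)^2 + 2.11*cos(p) - 0.72)^2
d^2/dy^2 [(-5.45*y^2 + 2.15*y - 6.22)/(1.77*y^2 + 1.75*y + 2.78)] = (2.8421709430404e-14*y^4 + 47.23422*y^3 + 43.983792*y^2 - 179.07444*y - 82.044296)/(5.545233*y^6 + 16.447725*y^5 + 42.390261*y^4 + 57.025675*y^3 + 66.579054*y^2 + 40.5741*y + 21.484952)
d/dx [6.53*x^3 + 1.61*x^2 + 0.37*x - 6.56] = 19.59*x^2 + 3.22*x + 0.37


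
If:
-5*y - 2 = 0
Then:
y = -2/5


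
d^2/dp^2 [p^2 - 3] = 2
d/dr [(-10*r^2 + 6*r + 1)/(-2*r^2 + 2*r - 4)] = (-4*r^2 + 42*r - 13)/(2*(r^4 - 2*r^3 + 5*r^2 - 4*r + 4))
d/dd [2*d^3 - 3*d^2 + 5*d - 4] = 6*d^2 - 6*d + 5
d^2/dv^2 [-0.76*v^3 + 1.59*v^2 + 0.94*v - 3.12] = 3.18 - 4.56*v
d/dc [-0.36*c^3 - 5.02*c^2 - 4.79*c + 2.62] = -1.08*c^2 - 10.04*c - 4.79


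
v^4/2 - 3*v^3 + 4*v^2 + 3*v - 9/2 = (v/2 + 1/2)*(v - 3)^2*(v - 1)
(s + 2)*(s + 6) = s^2 + 8*s + 12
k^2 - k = k*(k - 1)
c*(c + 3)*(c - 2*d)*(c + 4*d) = c^4 + 2*c^3*d + 3*c^3 - 8*c^2*d^2 + 6*c^2*d - 24*c*d^2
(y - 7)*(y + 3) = y^2 - 4*y - 21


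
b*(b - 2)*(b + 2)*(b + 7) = b^4 + 7*b^3 - 4*b^2 - 28*b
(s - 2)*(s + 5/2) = s^2 + s/2 - 5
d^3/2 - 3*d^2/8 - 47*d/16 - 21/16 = (d/2 + 1/4)*(d - 3)*(d + 7/4)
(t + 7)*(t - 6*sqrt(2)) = t^2 - 6*sqrt(2)*t + 7*t - 42*sqrt(2)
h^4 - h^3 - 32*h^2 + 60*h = h*(h - 5)*(h - 2)*(h + 6)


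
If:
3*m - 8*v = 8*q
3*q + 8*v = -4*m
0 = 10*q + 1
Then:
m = -1/14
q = -1/10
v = 41/560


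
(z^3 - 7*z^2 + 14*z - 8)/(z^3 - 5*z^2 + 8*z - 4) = (z - 4)/(z - 2)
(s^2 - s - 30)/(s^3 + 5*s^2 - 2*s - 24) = (s^2 - s - 30)/(s^3 + 5*s^2 - 2*s - 24)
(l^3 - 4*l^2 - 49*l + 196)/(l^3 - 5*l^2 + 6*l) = (l^3 - 4*l^2 - 49*l + 196)/(l*(l^2 - 5*l + 6))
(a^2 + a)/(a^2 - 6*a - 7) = a/(a - 7)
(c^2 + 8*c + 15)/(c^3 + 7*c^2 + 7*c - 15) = 1/(c - 1)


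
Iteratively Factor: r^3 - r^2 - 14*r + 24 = (r - 3)*(r^2 + 2*r - 8) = (r - 3)*(r - 2)*(r + 4)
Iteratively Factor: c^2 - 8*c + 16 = (c - 4)*(c - 4)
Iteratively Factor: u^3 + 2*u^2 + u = (u)*(u^2 + 2*u + 1) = u*(u + 1)*(u + 1)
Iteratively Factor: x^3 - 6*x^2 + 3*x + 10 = (x - 5)*(x^2 - x - 2) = (x - 5)*(x + 1)*(x - 2)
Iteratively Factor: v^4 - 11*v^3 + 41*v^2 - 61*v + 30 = (v - 1)*(v^3 - 10*v^2 + 31*v - 30) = (v - 2)*(v - 1)*(v^2 - 8*v + 15) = (v - 5)*(v - 2)*(v - 1)*(v - 3)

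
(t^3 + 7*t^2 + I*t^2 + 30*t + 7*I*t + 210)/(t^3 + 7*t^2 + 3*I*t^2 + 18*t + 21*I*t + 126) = (t - 5*I)/(t - 3*I)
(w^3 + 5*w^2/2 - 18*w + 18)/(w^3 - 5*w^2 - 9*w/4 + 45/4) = 2*(w^2 + 4*w - 12)/(2*w^2 - 7*w - 15)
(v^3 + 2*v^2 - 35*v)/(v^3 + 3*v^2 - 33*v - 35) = v/(v + 1)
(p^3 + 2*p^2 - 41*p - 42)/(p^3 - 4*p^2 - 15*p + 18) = (p^2 + 8*p + 7)/(p^2 + 2*p - 3)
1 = 1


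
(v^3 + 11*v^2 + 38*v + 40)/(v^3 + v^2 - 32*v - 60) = (v + 4)/(v - 6)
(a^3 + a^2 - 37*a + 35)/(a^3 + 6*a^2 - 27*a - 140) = (a - 1)/(a + 4)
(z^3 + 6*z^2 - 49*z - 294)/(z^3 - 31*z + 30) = (z^2 - 49)/(z^2 - 6*z + 5)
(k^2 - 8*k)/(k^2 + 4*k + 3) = k*(k - 8)/(k^2 + 4*k + 3)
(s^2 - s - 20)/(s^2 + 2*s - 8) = (s - 5)/(s - 2)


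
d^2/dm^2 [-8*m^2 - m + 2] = -16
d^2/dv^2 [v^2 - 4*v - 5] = 2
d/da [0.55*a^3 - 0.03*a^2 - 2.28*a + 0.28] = 1.65*a^2 - 0.06*a - 2.28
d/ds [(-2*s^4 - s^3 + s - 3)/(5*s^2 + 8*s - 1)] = (-20*s^5 - 53*s^4 - 8*s^3 - 2*s^2 + 30*s + 23)/(25*s^4 + 80*s^3 + 54*s^2 - 16*s + 1)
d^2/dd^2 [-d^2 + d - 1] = -2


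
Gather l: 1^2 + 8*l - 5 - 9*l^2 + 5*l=-9*l^2 + 13*l - 4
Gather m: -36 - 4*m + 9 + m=-3*m - 27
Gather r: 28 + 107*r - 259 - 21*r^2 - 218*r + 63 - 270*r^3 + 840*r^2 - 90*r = -270*r^3 + 819*r^2 - 201*r - 168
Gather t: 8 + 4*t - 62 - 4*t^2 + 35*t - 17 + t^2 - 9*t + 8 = -3*t^2 + 30*t - 63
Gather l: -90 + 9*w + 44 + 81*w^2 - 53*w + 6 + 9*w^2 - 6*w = 90*w^2 - 50*w - 40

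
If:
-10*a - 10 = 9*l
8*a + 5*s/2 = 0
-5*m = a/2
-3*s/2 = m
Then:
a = 0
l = -10/9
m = 0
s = 0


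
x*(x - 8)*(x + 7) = x^3 - x^2 - 56*x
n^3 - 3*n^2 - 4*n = n*(n - 4)*(n + 1)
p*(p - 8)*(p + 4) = p^3 - 4*p^2 - 32*p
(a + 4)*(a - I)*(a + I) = a^3 + 4*a^2 + a + 4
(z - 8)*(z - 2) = z^2 - 10*z + 16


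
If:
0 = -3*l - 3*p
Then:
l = -p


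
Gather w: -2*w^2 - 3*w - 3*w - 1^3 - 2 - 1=-2*w^2 - 6*w - 4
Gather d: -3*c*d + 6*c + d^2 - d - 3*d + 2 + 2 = 6*c + d^2 + d*(-3*c - 4) + 4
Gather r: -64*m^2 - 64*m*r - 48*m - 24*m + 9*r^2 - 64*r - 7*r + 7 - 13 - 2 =-64*m^2 - 72*m + 9*r^2 + r*(-64*m - 71) - 8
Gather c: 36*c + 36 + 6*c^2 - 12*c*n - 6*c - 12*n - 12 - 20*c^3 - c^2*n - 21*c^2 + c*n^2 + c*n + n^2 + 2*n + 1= -20*c^3 + c^2*(-n - 15) + c*(n^2 - 11*n + 30) + n^2 - 10*n + 25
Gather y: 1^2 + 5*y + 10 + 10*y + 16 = 15*y + 27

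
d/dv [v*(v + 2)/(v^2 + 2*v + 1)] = 2/(v^3 + 3*v^2 + 3*v + 1)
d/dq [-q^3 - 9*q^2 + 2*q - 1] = -3*q^2 - 18*q + 2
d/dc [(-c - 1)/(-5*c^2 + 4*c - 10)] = (-5*c^2 - 10*c + 14)/(25*c^4 - 40*c^3 + 116*c^2 - 80*c + 100)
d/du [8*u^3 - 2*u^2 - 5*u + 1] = 24*u^2 - 4*u - 5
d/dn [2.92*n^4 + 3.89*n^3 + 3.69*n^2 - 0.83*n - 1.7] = 11.68*n^3 + 11.67*n^2 + 7.38*n - 0.83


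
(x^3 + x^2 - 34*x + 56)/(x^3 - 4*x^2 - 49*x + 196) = (x - 2)/(x - 7)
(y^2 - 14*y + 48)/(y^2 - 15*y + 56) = (y - 6)/(y - 7)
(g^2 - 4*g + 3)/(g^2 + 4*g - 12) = (g^2 - 4*g + 3)/(g^2 + 4*g - 12)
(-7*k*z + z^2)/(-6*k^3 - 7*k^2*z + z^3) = z*(7*k - z)/(6*k^3 + 7*k^2*z - z^3)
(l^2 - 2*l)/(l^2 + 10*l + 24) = l*(l - 2)/(l^2 + 10*l + 24)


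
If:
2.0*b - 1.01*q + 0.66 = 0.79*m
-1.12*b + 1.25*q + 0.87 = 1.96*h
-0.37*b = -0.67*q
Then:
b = 1.81081081081081*q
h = 0.443877551020408 - 0.396993932708218*q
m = 3.30585015395142*q + 0.835443037974684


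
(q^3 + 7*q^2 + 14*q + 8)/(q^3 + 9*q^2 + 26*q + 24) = (q + 1)/(q + 3)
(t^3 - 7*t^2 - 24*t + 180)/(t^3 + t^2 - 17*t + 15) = (t^2 - 12*t + 36)/(t^2 - 4*t + 3)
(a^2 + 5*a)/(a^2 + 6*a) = (a + 5)/(a + 6)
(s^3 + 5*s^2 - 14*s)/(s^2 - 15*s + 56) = s*(s^2 + 5*s - 14)/(s^2 - 15*s + 56)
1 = 1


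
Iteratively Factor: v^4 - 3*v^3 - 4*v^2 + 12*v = (v)*(v^3 - 3*v^2 - 4*v + 12) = v*(v - 2)*(v^2 - v - 6) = v*(v - 2)*(v + 2)*(v - 3)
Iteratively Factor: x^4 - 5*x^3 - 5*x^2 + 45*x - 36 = (x + 3)*(x^3 - 8*x^2 + 19*x - 12) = (x - 3)*(x + 3)*(x^2 - 5*x + 4) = (x - 3)*(x - 1)*(x + 3)*(x - 4)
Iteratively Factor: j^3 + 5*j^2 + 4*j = (j + 4)*(j^2 + j) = (j + 1)*(j + 4)*(j)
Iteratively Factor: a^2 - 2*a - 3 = (a + 1)*(a - 3)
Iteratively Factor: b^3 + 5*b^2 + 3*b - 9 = (b - 1)*(b^2 + 6*b + 9) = (b - 1)*(b + 3)*(b + 3)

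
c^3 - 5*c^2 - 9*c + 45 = (c - 5)*(c - 3)*(c + 3)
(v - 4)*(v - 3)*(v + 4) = v^3 - 3*v^2 - 16*v + 48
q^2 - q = q*(q - 1)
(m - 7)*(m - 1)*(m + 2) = m^3 - 6*m^2 - 9*m + 14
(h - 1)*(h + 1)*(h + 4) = h^3 + 4*h^2 - h - 4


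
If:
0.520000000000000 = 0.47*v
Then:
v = 1.11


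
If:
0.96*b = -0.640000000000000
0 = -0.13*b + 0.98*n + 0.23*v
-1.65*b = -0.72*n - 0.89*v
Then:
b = -0.67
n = 0.25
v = -1.44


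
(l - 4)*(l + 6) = l^2 + 2*l - 24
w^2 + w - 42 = (w - 6)*(w + 7)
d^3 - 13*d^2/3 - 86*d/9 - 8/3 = (d - 6)*(d + 1/3)*(d + 4/3)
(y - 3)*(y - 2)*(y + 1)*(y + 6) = y^4 + 2*y^3 - 23*y^2 + 12*y + 36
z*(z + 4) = z^2 + 4*z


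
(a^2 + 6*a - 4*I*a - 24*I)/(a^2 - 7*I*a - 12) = (a + 6)/(a - 3*I)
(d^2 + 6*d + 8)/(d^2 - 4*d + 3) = (d^2 + 6*d + 8)/(d^2 - 4*d + 3)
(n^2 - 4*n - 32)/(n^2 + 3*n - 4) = (n - 8)/(n - 1)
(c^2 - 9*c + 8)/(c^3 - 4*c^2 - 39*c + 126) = (c^2 - 9*c + 8)/(c^3 - 4*c^2 - 39*c + 126)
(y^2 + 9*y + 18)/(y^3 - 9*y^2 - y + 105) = (y + 6)/(y^2 - 12*y + 35)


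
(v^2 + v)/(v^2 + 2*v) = (v + 1)/(v + 2)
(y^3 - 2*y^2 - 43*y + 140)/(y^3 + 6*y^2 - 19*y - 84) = (y - 5)/(y + 3)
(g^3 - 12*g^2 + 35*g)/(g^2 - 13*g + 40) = g*(g - 7)/(g - 8)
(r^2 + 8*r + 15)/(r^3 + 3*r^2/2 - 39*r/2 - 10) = 2*(r + 3)/(2*r^2 - 7*r - 4)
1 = 1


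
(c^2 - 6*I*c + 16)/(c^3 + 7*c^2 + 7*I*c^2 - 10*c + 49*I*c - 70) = (c - 8*I)/(c^2 + c*(7 + 5*I) + 35*I)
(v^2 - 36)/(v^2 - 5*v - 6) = (v + 6)/(v + 1)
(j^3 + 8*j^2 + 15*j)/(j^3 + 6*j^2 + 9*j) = (j + 5)/(j + 3)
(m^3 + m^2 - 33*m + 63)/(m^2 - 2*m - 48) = (-m^3 - m^2 + 33*m - 63)/(-m^2 + 2*m + 48)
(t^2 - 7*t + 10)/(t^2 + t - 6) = (t - 5)/(t + 3)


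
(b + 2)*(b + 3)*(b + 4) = b^3 + 9*b^2 + 26*b + 24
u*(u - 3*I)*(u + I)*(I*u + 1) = I*u^4 + 3*u^3 + I*u^2 + 3*u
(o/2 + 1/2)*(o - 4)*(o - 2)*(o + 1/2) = o^4/2 - 9*o^3/4 - o^2/4 + 9*o/2 + 2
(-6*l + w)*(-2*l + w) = 12*l^2 - 8*l*w + w^2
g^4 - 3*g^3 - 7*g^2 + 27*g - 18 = (g - 3)*(g - 2)*(g - 1)*(g + 3)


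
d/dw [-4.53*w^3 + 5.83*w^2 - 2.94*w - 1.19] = -13.59*w^2 + 11.66*w - 2.94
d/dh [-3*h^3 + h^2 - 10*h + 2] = -9*h^2 + 2*h - 10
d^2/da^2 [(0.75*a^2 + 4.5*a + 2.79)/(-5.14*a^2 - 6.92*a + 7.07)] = (-184.4232*a^3 - 605.793204*a^2 - 1576.596312*a - 985.279146)/(135.796744*a^6 + 548.470896*a^5 + 178.048572*a^4 - 1177.454608*a^3 - 244.903386*a^2 + 1037.686524*a - 353.393243)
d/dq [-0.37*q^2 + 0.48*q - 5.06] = 0.48 - 0.74*q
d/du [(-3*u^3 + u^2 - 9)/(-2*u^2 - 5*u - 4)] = (6*u^4 + 30*u^3 + 31*u^2 - 44*u - 45)/(4*u^4 + 20*u^3 + 41*u^2 + 40*u + 16)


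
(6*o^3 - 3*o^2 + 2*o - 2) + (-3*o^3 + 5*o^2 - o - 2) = 3*o^3 + 2*o^2 + o - 4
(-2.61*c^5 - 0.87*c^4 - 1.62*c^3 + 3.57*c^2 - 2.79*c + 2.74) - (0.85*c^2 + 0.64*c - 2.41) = -2.61*c^5 - 0.87*c^4 - 1.62*c^3 + 2.72*c^2 - 3.43*c + 5.15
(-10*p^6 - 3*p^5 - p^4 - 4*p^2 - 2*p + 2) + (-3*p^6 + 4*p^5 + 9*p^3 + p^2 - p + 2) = -13*p^6 + p^5 - p^4 + 9*p^3 - 3*p^2 - 3*p + 4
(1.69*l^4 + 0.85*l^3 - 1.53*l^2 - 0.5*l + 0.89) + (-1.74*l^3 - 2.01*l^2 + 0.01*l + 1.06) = 1.69*l^4 - 0.89*l^3 - 3.54*l^2 - 0.49*l + 1.95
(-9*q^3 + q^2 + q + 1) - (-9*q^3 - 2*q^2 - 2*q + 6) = 3*q^2 + 3*q - 5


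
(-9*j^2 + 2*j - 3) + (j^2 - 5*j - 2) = -8*j^2 - 3*j - 5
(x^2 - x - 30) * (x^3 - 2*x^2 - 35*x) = x^5 - 3*x^4 - 63*x^3 + 95*x^2 + 1050*x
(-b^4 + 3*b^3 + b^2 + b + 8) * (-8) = 8*b^4 - 24*b^3 - 8*b^2 - 8*b - 64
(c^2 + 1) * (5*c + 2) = 5*c^3 + 2*c^2 + 5*c + 2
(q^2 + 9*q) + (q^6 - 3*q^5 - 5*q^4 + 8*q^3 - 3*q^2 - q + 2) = q^6 - 3*q^5 - 5*q^4 + 8*q^3 - 2*q^2 + 8*q + 2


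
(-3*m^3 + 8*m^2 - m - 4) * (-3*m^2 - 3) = 9*m^5 - 24*m^4 + 12*m^3 - 12*m^2 + 3*m + 12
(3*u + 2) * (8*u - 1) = 24*u^2 + 13*u - 2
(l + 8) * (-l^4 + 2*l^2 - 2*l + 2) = -l^5 - 8*l^4 + 2*l^3 + 14*l^2 - 14*l + 16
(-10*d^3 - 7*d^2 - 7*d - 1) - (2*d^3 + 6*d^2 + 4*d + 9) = -12*d^3 - 13*d^2 - 11*d - 10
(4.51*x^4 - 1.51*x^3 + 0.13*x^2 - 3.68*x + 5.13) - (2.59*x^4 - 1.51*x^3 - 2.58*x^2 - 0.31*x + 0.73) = 1.92*x^4 + 2.71*x^2 - 3.37*x + 4.4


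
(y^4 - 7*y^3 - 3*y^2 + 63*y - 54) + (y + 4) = y^4 - 7*y^3 - 3*y^2 + 64*y - 50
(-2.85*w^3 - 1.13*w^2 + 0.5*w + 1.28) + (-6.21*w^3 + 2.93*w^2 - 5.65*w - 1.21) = -9.06*w^3 + 1.8*w^2 - 5.15*w + 0.0700000000000001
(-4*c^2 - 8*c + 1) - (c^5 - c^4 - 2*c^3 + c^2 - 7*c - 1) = -c^5 + c^4 + 2*c^3 - 5*c^2 - c + 2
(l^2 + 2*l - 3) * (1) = l^2 + 2*l - 3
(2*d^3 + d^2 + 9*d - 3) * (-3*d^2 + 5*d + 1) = -6*d^5 + 7*d^4 - 20*d^3 + 55*d^2 - 6*d - 3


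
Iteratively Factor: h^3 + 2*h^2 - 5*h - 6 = (h + 3)*(h^2 - h - 2) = (h + 1)*(h + 3)*(h - 2)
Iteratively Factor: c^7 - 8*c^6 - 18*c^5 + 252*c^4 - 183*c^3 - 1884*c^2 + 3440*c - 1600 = (c - 1)*(c^6 - 7*c^5 - 25*c^4 + 227*c^3 + 44*c^2 - 1840*c + 1600) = (c - 1)^2*(c^5 - 6*c^4 - 31*c^3 + 196*c^2 + 240*c - 1600) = (c - 1)^2*(c + 4)*(c^4 - 10*c^3 + 9*c^2 + 160*c - 400) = (c - 4)*(c - 1)^2*(c + 4)*(c^3 - 6*c^2 - 15*c + 100) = (c - 5)*(c - 4)*(c - 1)^2*(c + 4)*(c^2 - c - 20) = (c - 5)*(c - 4)*(c - 1)^2*(c + 4)^2*(c - 5)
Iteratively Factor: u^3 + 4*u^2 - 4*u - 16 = (u - 2)*(u^2 + 6*u + 8) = (u - 2)*(u + 4)*(u + 2)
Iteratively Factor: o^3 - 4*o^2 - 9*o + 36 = (o + 3)*(o^2 - 7*o + 12) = (o - 3)*(o + 3)*(o - 4)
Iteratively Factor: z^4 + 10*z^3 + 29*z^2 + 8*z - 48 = (z + 3)*(z^3 + 7*z^2 + 8*z - 16) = (z - 1)*(z + 3)*(z^2 + 8*z + 16) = (z - 1)*(z + 3)*(z + 4)*(z + 4)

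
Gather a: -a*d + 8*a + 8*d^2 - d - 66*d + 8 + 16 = a*(8 - d) + 8*d^2 - 67*d + 24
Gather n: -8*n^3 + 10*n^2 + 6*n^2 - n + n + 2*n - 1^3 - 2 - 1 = -8*n^3 + 16*n^2 + 2*n - 4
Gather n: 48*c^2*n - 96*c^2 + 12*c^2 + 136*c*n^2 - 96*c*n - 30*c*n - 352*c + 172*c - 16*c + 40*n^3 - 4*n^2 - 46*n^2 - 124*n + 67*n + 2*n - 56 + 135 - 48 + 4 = -84*c^2 - 196*c + 40*n^3 + n^2*(136*c - 50) + n*(48*c^2 - 126*c - 55) + 35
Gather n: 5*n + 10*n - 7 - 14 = 15*n - 21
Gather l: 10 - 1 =9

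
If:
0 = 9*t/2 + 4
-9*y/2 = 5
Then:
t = -8/9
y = -10/9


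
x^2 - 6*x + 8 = (x - 4)*(x - 2)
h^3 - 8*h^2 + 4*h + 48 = (h - 6)*(h - 4)*(h + 2)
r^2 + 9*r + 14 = (r + 2)*(r + 7)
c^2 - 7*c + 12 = (c - 4)*(c - 3)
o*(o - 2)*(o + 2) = o^3 - 4*o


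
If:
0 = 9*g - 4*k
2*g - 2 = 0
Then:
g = 1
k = 9/4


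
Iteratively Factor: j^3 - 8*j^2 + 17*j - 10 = (j - 5)*(j^2 - 3*j + 2) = (j - 5)*(j - 2)*(j - 1)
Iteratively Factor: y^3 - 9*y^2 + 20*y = (y - 5)*(y^2 - 4*y) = (y - 5)*(y - 4)*(y)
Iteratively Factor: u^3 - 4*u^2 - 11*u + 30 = (u - 5)*(u^2 + u - 6) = (u - 5)*(u - 2)*(u + 3)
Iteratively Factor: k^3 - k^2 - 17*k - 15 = (k + 1)*(k^2 - 2*k - 15) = (k - 5)*(k + 1)*(k + 3)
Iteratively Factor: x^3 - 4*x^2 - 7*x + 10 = (x - 5)*(x^2 + x - 2) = (x - 5)*(x + 2)*(x - 1)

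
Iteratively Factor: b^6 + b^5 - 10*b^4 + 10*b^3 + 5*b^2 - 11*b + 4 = (b + 1)*(b^5 - 10*b^3 + 20*b^2 - 15*b + 4) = (b - 1)*(b + 1)*(b^4 + b^3 - 9*b^2 + 11*b - 4) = (b - 1)^2*(b + 1)*(b^3 + 2*b^2 - 7*b + 4) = (b - 1)^3*(b + 1)*(b^2 + 3*b - 4) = (b - 1)^3*(b + 1)*(b + 4)*(b - 1)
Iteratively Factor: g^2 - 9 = (g + 3)*(g - 3)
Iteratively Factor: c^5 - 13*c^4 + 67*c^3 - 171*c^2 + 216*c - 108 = (c - 3)*(c^4 - 10*c^3 + 37*c^2 - 60*c + 36) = (c - 3)*(c - 2)*(c^3 - 8*c^2 + 21*c - 18) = (c - 3)^2*(c - 2)*(c^2 - 5*c + 6) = (c - 3)^2*(c - 2)^2*(c - 3)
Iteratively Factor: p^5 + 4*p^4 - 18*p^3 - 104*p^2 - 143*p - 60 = (p + 4)*(p^4 - 18*p^2 - 32*p - 15) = (p + 1)*(p + 4)*(p^3 - p^2 - 17*p - 15) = (p - 5)*(p + 1)*(p + 4)*(p^2 + 4*p + 3) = (p - 5)*(p + 1)*(p + 3)*(p + 4)*(p + 1)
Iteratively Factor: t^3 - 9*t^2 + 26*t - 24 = (t - 3)*(t^2 - 6*t + 8) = (t - 4)*(t - 3)*(t - 2)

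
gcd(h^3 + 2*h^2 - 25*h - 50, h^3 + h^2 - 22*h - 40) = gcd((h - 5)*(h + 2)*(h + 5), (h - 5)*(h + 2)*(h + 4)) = h^2 - 3*h - 10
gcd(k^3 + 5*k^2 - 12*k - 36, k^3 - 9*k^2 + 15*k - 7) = 1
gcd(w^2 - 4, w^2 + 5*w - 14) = w - 2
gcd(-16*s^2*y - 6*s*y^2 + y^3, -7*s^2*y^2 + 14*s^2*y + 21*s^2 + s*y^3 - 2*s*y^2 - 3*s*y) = 1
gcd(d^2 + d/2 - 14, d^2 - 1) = 1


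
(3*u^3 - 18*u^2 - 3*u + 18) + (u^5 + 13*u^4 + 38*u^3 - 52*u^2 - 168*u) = u^5 + 13*u^4 + 41*u^3 - 70*u^2 - 171*u + 18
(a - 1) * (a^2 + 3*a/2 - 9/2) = a^3 + a^2/2 - 6*a + 9/2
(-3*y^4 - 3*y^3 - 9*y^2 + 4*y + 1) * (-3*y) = 9*y^5 + 9*y^4 + 27*y^3 - 12*y^2 - 3*y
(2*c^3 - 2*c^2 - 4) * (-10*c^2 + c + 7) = -20*c^5 + 22*c^4 + 12*c^3 + 26*c^2 - 4*c - 28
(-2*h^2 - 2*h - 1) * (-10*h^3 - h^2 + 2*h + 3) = 20*h^5 + 22*h^4 + 8*h^3 - 9*h^2 - 8*h - 3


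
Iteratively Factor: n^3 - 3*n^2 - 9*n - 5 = (n + 1)*(n^2 - 4*n - 5) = (n + 1)^2*(n - 5)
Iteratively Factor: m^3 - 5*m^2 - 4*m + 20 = (m - 2)*(m^2 - 3*m - 10) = (m - 2)*(m + 2)*(m - 5)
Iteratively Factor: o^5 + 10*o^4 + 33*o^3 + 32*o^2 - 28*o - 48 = (o + 2)*(o^4 + 8*o^3 + 17*o^2 - 2*o - 24) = (o + 2)*(o + 4)*(o^3 + 4*o^2 + o - 6) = (o - 1)*(o + 2)*(o + 4)*(o^2 + 5*o + 6) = (o - 1)*(o + 2)*(o + 3)*(o + 4)*(o + 2)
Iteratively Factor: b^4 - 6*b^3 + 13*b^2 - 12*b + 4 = (b - 1)*(b^3 - 5*b^2 + 8*b - 4) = (b - 1)^2*(b^2 - 4*b + 4) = (b - 2)*(b - 1)^2*(b - 2)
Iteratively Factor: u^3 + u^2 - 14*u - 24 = (u + 3)*(u^2 - 2*u - 8) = (u - 4)*(u + 3)*(u + 2)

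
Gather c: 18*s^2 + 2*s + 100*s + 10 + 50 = 18*s^2 + 102*s + 60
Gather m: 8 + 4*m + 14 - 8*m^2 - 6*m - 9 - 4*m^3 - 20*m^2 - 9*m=-4*m^3 - 28*m^2 - 11*m + 13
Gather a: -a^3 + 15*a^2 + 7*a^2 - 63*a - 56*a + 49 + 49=-a^3 + 22*a^2 - 119*a + 98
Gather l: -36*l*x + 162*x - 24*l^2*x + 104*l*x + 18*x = -24*l^2*x + 68*l*x + 180*x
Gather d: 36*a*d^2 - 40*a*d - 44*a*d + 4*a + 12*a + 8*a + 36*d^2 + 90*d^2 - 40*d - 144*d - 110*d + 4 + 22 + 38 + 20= 24*a + d^2*(36*a + 126) + d*(-84*a - 294) + 84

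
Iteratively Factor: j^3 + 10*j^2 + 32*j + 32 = (j + 4)*(j^2 + 6*j + 8) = (j + 2)*(j + 4)*(j + 4)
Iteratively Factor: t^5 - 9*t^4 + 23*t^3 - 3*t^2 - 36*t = (t)*(t^4 - 9*t^3 + 23*t^2 - 3*t - 36) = t*(t + 1)*(t^3 - 10*t^2 + 33*t - 36) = t*(t - 4)*(t + 1)*(t^2 - 6*t + 9) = t*(t - 4)*(t - 3)*(t + 1)*(t - 3)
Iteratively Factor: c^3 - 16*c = (c - 4)*(c^2 + 4*c) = (c - 4)*(c + 4)*(c)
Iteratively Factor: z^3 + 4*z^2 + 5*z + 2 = (z + 1)*(z^2 + 3*z + 2) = (z + 1)^2*(z + 2)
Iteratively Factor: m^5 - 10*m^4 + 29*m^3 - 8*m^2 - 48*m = (m - 4)*(m^4 - 6*m^3 + 5*m^2 + 12*m) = (m - 4)*(m + 1)*(m^3 - 7*m^2 + 12*m) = m*(m - 4)*(m + 1)*(m^2 - 7*m + 12) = m*(m - 4)*(m - 3)*(m + 1)*(m - 4)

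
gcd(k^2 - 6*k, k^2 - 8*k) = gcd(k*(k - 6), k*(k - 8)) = k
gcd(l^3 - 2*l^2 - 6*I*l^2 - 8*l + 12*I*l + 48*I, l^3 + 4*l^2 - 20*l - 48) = l^2 - 2*l - 8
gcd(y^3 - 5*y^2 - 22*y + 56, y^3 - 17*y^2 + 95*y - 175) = y - 7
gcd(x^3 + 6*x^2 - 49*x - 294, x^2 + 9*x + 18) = x + 6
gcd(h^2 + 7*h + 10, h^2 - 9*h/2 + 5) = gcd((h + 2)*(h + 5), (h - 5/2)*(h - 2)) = 1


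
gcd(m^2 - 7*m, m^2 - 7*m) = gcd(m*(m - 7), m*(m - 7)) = m^2 - 7*m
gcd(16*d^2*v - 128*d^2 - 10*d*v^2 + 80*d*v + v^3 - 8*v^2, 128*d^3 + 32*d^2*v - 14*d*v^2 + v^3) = -8*d + v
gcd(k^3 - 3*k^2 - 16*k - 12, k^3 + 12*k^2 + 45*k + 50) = k + 2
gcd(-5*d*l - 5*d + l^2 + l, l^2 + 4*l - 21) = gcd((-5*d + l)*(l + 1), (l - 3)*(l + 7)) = 1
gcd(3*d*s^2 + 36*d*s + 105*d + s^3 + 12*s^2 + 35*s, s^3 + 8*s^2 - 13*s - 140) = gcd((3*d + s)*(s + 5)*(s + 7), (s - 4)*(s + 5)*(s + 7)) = s^2 + 12*s + 35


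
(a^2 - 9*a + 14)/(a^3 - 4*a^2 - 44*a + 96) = (a - 7)/(a^2 - 2*a - 48)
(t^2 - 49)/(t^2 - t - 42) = (t + 7)/(t + 6)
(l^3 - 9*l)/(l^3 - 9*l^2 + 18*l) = (l + 3)/(l - 6)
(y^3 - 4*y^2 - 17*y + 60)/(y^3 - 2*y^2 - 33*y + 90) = (y + 4)/(y + 6)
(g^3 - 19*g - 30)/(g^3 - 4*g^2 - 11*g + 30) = (g + 2)/(g - 2)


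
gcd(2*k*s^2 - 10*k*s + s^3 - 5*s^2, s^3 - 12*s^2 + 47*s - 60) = s - 5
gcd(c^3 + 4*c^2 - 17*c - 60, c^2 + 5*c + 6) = c + 3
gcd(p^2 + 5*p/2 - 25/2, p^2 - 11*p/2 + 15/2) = p - 5/2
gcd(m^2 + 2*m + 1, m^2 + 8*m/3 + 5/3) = m + 1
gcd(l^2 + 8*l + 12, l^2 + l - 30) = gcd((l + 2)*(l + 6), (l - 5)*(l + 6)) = l + 6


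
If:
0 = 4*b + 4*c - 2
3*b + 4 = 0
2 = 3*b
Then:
No Solution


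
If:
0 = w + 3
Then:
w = -3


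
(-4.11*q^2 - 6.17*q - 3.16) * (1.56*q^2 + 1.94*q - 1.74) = -6.4116*q^4 - 17.5986*q^3 - 9.748*q^2 + 4.6054*q + 5.4984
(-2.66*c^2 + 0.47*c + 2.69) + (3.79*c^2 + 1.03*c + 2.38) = 1.13*c^2 + 1.5*c + 5.07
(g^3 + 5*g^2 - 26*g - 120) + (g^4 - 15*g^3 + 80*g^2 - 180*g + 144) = g^4 - 14*g^3 + 85*g^2 - 206*g + 24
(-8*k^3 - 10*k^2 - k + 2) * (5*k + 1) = -40*k^4 - 58*k^3 - 15*k^2 + 9*k + 2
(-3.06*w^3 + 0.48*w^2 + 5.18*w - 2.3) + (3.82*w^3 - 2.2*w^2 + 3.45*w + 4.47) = 0.76*w^3 - 1.72*w^2 + 8.63*w + 2.17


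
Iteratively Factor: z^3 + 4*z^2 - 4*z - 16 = (z + 4)*(z^2 - 4) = (z + 2)*(z + 4)*(z - 2)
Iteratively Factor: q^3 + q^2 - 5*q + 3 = (q - 1)*(q^2 + 2*q - 3) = (q - 1)*(q + 3)*(q - 1)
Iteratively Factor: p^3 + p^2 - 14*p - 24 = (p - 4)*(p^2 + 5*p + 6) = (p - 4)*(p + 2)*(p + 3)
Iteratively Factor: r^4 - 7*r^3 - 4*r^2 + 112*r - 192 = (r - 4)*(r^3 - 3*r^2 - 16*r + 48) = (r - 4)^2*(r^2 + r - 12) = (r - 4)^2*(r - 3)*(r + 4)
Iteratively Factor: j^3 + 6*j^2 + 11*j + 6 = (j + 2)*(j^2 + 4*j + 3) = (j + 1)*(j + 2)*(j + 3)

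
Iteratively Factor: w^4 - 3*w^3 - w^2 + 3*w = (w - 3)*(w^3 - w) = w*(w - 3)*(w^2 - 1) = w*(w - 3)*(w - 1)*(w + 1)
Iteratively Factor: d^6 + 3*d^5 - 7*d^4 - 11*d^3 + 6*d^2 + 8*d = (d + 1)*(d^5 + 2*d^4 - 9*d^3 - 2*d^2 + 8*d) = (d + 1)^2*(d^4 + d^3 - 10*d^2 + 8*d) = (d + 1)^2*(d + 4)*(d^3 - 3*d^2 + 2*d) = (d - 1)*(d + 1)^2*(d + 4)*(d^2 - 2*d) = (d - 2)*(d - 1)*(d + 1)^2*(d + 4)*(d)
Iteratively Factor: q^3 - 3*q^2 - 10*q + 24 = (q - 4)*(q^2 + q - 6) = (q - 4)*(q - 2)*(q + 3)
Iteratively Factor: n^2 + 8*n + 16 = (n + 4)*(n + 4)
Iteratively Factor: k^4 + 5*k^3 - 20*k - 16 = (k + 2)*(k^3 + 3*k^2 - 6*k - 8) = (k + 2)*(k + 4)*(k^2 - k - 2) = (k - 2)*(k + 2)*(k + 4)*(k + 1)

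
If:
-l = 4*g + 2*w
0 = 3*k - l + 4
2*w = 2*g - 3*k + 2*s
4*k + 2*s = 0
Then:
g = -4*w/17 - 14/17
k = -6*w/17 - 4/17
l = 56/17 - 18*w/17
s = 12*w/17 + 8/17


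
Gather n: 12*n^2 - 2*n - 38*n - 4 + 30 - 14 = 12*n^2 - 40*n + 12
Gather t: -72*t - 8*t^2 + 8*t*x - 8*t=-8*t^2 + t*(8*x - 80)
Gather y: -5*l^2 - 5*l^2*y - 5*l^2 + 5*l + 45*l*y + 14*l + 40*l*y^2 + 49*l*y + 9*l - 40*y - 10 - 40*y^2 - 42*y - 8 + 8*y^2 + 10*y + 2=-10*l^2 + 28*l + y^2*(40*l - 32) + y*(-5*l^2 + 94*l - 72) - 16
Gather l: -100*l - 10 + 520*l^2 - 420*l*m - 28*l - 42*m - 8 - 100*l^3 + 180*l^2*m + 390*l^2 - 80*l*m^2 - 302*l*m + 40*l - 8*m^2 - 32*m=-100*l^3 + l^2*(180*m + 910) + l*(-80*m^2 - 722*m - 88) - 8*m^2 - 74*m - 18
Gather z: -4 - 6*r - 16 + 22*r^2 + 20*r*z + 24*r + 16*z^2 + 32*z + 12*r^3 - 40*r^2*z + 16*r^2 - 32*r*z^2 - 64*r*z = 12*r^3 + 38*r^2 + 18*r + z^2*(16 - 32*r) + z*(-40*r^2 - 44*r + 32) - 20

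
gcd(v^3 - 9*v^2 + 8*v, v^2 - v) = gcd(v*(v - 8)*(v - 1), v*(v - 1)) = v^2 - v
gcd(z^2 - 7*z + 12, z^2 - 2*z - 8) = z - 4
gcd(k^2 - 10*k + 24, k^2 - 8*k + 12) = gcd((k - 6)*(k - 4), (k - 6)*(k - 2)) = k - 6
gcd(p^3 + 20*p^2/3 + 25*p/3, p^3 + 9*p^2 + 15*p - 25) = p + 5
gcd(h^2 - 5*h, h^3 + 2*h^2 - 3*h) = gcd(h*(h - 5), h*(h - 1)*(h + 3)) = h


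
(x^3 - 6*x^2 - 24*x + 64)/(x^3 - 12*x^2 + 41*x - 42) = (x^2 - 4*x - 32)/(x^2 - 10*x + 21)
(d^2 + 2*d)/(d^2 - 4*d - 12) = d/(d - 6)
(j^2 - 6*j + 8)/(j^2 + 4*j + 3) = (j^2 - 6*j + 8)/(j^2 + 4*j + 3)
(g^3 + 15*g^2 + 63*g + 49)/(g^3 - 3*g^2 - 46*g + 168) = (g^2 + 8*g + 7)/(g^2 - 10*g + 24)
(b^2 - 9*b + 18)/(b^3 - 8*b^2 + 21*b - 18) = (b - 6)/(b^2 - 5*b + 6)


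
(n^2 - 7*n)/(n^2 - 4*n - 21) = n/(n + 3)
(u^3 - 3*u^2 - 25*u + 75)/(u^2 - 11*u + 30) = (u^2 + 2*u - 15)/(u - 6)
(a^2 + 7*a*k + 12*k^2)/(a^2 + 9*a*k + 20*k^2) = (a + 3*k)/(a + 5*k)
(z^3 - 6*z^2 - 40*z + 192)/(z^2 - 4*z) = z - 2 - 48/z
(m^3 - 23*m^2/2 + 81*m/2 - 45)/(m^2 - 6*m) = m - 11/2 + 15/(2*m)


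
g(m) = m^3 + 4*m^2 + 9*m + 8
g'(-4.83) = 40.35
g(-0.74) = 3.13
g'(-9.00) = 180.00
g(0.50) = 13.62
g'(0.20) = 10.72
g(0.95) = 21.02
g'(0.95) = 19.31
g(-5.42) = -82.49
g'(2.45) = 46.61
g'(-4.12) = 26.96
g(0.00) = 8.00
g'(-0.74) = 4.72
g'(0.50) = 13.75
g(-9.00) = -478.00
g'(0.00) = 9.00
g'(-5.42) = 53.77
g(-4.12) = -31.12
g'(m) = 3*m^2 + 8*m + 9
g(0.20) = 9.97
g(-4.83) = -54.83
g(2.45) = 68.77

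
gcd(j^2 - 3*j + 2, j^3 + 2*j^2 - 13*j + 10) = j^2 - 3*j + 2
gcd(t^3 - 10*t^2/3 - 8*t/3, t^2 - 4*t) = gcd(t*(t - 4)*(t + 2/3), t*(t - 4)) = t^2 - 4*t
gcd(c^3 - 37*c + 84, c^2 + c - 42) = c + 7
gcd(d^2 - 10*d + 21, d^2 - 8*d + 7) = d - 7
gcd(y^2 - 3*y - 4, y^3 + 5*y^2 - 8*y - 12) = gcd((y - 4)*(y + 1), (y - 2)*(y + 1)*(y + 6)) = y + 1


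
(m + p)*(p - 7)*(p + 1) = m*p^2 - 6*m*p - 7*m + p^3 - 6*p^2 - 7*p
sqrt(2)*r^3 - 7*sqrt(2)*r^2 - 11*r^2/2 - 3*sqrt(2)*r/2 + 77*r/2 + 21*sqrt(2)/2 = (r - 7)*(r - 3*sqrt(2))*(sqrt(2)*r + 1/2)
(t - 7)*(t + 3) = t^2 - 4*t - 21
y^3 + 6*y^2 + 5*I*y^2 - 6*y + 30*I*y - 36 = (y + 6)*(y + 2*I)*(y + 3*I)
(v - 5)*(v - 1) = v^2 - 6*v + 5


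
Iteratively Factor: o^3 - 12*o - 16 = (o - 4)*(o^2 + 4*o + 4) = (o - 4)*(o + 2)*(o + 2)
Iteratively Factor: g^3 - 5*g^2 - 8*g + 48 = (g - 4)*(g^2 - g - 12) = (g - 4)^2*(g + 3)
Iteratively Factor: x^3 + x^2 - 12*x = (x - 3)*(x^2 + 4*x) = x*(x - 3)*(x + 4)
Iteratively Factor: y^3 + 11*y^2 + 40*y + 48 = (y + 3)*(y^2 + 8*y + 16) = (y + 3)*(y + 4)*(y + 4)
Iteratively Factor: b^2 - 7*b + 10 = (b - 5)*(b - 2)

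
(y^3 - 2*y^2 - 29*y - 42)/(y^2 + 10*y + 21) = (y^2 - 5*y - 14)/(y + 7)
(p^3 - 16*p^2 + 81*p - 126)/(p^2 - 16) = (p^3 - 16*p^2 + 81*p - 126)/(p^2 - 16)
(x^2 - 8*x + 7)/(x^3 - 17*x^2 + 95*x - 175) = (x - 1)/(x^2 - 10*x + 25)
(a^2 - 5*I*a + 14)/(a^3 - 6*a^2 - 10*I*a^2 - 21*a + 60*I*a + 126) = (a + 2*I)/(a^2 - 3*a*(2 + I) + 18*I)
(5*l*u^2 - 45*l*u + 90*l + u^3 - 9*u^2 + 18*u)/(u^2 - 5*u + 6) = (5*l*u - 30*l + u^2 - 6*u)/(u - 2)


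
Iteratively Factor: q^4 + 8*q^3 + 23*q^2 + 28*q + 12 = (q + 3)*(q^3 + 5*q^2 + 8*q + 4) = (q + 2)*(q + 3)*(q^2 + 3*q + 2) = (q + 1)*(q + 2)*(q + 3)*(q + 2)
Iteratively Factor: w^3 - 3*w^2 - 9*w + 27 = (w + 3)*(w^2 - 6*w + 9) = (w - 3)*(w + 3)*(w - 3)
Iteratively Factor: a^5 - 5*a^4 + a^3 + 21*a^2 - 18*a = (a)*(a^4 - 5*a^3 + a^2 + 21*a - 18) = a*(a - 3)*(a^3 - 2*a^2 - 5*a + 6) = a*(a - 3)*(a - 1)*(a^2 - a - 6) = a*(a - 3)*(a - 1)*(a + 2)*(a - 3)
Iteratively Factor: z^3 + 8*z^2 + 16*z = (z + 4)*(z^2 + 4*z) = z*(z + 4)*(z + 4)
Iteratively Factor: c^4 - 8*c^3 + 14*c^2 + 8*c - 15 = (c - 1)*(c^3 - 7*c^2 + 7*c + 15) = (c - 5)*(c - 1)*(c^2 - 2*c - 3) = (c - 5)*(c - 3)*(c - 1)*(c + 1)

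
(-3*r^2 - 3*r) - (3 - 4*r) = -3*r^2 + r - 3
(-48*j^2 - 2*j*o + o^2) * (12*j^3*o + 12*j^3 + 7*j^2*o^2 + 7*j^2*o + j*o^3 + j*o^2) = -576*j^5*o - 576*j^5 - 360*j^4*o^2 - 360*j^4*o - 50*j^3*o^3 - 50*j^3*o^2 + 5*j^2*o^4 + 5*j^2*o^3 + j*o^5 + j*o^4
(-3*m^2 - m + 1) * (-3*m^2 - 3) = 9*m^4 + 3*m^3 + 6*m^2 + 3*m - 3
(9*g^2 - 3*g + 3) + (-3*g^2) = 6*g^2 - 3*g + 3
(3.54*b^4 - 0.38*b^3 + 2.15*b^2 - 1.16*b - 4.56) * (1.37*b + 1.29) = 4.8498*b^5 + 4.046*b^4 + 2.4553*b^3 + 1.1843*b^2 - 7.7436*b - 5.8824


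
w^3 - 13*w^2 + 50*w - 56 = (w - 7)*(w - 4)*(w - 2)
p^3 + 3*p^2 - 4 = (p - 1)*(p + 2)^2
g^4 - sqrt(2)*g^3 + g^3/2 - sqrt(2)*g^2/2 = g^2*(g + 1/2)*(g - sqrt(2))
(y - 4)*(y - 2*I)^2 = y^3 - 4*y^2 - 4*I*y^2 - 4*y + 16*I*y + 16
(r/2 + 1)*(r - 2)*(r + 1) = r^3/2 + r^2/2 - 2*r - 2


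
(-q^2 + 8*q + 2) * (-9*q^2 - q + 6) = 9*q^4 - 71*q^3 - 32*q^2 + 46*q + 12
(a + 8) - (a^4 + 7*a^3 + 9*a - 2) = -a^4 - 7*a^3 - 8*a + 10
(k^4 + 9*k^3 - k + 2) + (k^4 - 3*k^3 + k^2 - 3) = 2*k^4 + 6*k^3 + k^2 - k - 1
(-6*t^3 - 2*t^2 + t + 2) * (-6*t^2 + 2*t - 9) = 36*t^5 + 44*t^3 + 8*t^2 - 5*t - 18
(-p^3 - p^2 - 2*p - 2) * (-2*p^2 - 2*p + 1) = 2*p^5 + 4*p^4 + 5*p^3 + 7*p^2 + 2*p - 2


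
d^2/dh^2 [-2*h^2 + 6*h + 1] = -4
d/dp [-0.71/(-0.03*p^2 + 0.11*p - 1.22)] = (0.0781 - 0.0426*p)/(0.03*p^2 - 0.11*p + 1.22)^2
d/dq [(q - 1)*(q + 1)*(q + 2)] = 3*q^2 + 4*q - 1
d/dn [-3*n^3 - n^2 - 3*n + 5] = -9*n^2 - 2*n - 3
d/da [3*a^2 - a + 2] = 6*a - 1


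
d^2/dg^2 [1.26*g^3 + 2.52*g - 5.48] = 7.56*g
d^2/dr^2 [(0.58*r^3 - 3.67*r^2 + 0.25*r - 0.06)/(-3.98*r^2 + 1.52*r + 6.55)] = (5.6843418860808e-14*r^4 + 3.56375999999995*r^3 + 545.095044*r^2 - 190.582056*r + 323.287878)/(63.044792*r^6 - 72.232224*r^5 - 283.677684*r^4 + 234.237472*r^3 + 466.85649*r^2 - 195.6354*r - 281.011375)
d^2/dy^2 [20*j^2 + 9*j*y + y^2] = 2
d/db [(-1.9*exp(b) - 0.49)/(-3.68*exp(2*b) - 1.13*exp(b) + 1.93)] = (-(1.9*exp(b) + 0.49)*(7.36*exp(b) + 1.13) + 6.992*exp(2*b) + 2.147*exp(b) - 3.667)*exp(b)/(3.68*exp(2*b) + 1.13*exp(b) - 1.93)^2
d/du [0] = 0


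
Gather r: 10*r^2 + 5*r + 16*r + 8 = 10*r^2 + 21*r + 8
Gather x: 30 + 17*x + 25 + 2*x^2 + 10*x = 2*x^2 + 27*x + 55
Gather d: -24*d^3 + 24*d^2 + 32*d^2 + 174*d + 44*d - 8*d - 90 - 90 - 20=-24*d^3 + 56*d^2 + 210*d - 200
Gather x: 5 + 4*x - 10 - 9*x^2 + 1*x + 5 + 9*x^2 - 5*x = 0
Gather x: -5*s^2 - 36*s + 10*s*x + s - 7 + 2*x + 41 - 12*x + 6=-5*s^2 - 35*s + x*(10*s - 10) + 40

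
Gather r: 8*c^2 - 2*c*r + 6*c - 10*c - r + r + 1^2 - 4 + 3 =8*c^2 - 2*c*r - 4*c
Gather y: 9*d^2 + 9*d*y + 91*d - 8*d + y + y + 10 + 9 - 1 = 9*d^2 + 83*d + y*(9*d + 2) + 18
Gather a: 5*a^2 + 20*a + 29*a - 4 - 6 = 5*a^2 + 49*a - 10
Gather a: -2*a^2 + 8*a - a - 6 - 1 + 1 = -2*a^2 + 7*a - 6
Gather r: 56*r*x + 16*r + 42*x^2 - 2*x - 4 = r*(56*x + 16) + 42*x^2 - 2*x - 4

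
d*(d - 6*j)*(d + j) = d^3 - 5*d^2*j - 6*d*j^2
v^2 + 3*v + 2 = (v + 1)*(v + 2)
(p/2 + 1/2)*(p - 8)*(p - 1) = p^3/2 - 4*p^2 - p/2 + 4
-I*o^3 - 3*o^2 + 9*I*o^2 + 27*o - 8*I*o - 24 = (o - 8)*(o - 3*I)*(-I*o + I)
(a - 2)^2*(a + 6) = a^3 + 2*a^2 - 20*a + 24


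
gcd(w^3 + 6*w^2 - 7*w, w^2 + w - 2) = w - 1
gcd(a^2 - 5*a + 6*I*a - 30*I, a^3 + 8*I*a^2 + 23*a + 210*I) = a + 6*I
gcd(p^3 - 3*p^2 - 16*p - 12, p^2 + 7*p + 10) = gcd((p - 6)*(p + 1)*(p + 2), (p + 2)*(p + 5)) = p + 2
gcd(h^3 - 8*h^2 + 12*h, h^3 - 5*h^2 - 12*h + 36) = h^2 - 8*h + 12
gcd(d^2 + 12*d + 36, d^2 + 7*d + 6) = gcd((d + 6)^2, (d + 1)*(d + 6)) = d + 6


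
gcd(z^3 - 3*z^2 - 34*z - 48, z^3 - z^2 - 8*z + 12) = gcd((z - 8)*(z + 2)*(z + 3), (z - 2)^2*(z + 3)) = z + 3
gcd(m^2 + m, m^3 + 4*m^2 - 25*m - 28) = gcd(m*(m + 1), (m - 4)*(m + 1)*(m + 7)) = m + 1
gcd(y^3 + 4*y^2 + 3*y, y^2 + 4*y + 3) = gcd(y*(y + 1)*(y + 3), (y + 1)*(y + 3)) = y^2 + 4*y + 3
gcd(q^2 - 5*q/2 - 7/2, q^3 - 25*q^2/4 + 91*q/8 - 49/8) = q - 7/2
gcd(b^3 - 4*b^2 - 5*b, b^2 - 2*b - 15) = b - 5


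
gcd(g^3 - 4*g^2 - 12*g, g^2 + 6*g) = g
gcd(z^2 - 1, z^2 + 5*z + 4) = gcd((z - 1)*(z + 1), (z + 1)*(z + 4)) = z + 1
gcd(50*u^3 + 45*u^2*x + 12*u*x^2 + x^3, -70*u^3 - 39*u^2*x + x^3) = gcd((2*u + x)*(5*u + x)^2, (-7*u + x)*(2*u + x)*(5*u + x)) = 10*u^2 + 7*u*x + x^2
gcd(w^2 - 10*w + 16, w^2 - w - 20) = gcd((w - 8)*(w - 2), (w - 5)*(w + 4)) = 1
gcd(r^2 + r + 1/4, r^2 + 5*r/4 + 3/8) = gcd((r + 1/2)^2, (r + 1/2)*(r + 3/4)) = r + 1/2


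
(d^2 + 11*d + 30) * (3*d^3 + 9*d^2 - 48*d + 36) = 3*d^5 + 42*d^4 + 141*d^3 - 222*d^2 - 1044*d + 1080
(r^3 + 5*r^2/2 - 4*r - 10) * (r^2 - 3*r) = r^5 - r^4/2 - 23*r^3/2 + 2*r^2 + 30*r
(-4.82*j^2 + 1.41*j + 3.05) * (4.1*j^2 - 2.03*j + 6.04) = -19.762*j^4 + 15.5656*j^3 - 19.4701*j^2 + 2.3249*j + 18.422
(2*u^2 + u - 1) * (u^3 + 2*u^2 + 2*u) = 2*u^5 + 5*u^4 + 5*u^3 - 2*u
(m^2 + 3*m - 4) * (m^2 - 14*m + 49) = m^4 - 11*m^3 + 3*m^2 + 203*m - 196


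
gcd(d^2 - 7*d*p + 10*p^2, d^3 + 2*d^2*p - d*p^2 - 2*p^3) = 1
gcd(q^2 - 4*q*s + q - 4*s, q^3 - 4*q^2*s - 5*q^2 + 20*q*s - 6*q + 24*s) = q^2 - 4*q*s + q - 4*s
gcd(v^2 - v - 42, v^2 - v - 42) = v^2 - v - 42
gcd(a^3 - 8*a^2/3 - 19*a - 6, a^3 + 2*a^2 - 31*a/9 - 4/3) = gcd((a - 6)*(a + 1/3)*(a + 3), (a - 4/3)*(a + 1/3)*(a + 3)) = a^2 + 10*a/3 + 1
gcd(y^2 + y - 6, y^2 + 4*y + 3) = y + 3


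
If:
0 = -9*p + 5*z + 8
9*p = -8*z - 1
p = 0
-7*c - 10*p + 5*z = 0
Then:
No Solution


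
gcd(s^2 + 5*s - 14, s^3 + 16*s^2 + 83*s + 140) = s + 7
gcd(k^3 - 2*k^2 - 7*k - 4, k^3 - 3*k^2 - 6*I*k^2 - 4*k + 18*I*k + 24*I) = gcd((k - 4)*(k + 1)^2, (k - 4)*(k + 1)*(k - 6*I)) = k^2 - 3*k - 4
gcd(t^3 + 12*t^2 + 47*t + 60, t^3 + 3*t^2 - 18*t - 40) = t + 5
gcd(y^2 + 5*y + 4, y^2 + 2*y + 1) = y + 1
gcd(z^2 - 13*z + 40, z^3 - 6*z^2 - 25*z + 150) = z - 5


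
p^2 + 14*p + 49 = (p + 7)^2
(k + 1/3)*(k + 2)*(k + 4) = k^3 + 19*k^2/3 + 10*k + 8/3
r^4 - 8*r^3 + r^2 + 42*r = r*(r - 7)*(r - 3)*(r + 2)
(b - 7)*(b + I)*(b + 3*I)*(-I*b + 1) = -I*b^4 + 5*b^3 + 7*I*b^3 - 35*b^2 + 7*I*b^2 - 3*b - 49*I*b + 21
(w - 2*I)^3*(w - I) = w^4 - 7*I*w^3 - 18*w^2 + 20*I*w + 8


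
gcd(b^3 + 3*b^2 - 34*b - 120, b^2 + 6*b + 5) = b + 5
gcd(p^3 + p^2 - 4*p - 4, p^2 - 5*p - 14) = p + 2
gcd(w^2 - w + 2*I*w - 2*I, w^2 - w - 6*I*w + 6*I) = w - 1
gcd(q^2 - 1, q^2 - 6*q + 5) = q - 1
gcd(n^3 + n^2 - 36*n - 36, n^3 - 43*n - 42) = n^2 + 7*n + 6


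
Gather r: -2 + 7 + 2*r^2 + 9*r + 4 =2*r^2 + 9*r + 9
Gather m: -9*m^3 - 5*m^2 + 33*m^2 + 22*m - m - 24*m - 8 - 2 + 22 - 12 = -9*m^3 + 28*m^2 - 3*m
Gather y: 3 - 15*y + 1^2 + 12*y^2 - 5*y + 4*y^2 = 16*y^2 - 20*y + 4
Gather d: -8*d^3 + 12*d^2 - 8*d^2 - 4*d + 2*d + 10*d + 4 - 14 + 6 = -8*d^3 + 4*d^2 + 8*d - 4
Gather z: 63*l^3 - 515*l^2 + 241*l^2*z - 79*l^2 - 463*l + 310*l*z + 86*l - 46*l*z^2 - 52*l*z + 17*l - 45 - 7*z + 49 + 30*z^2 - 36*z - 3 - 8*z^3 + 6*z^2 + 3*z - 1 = 63*l^3 - 594*l^2 - 360*l - 8*z^3 + z^2*(36 - 46*l) + z*(241*l^2 + 258*l - 40)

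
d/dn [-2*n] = -2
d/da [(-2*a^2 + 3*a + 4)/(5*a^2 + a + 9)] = (-17*a^2 - 76*a + 23)/(25*a^4 + 10*a^3 + 91*a^2 + 18*a + 81)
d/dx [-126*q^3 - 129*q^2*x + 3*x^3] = -129*q^2 + 9*x^2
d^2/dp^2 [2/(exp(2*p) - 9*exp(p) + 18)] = 2*((9 - 4*exp(p))*(exp(2*p) - 9*exp(p) + 18) + 2*(2*exp(p) - 9)^2*exp(p))*exp(p)/(exp(2*p) - 9*exp(p) + 18)^3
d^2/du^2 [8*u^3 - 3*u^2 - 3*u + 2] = 48*u - 6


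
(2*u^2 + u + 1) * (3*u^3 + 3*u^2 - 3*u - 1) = 6*u^5 + 9*u^4 - 2*u^2 - 4*u - 1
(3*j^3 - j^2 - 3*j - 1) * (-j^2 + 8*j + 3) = -3*j^5 + 25*j^4 + 4*j^3 - 26*j^2 - 17*j - 3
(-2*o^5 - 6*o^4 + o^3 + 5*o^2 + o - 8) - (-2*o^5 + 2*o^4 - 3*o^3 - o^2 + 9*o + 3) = -8*o^4 + 4*o^3 + 6*o^2 - 8*o - 11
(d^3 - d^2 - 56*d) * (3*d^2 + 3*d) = 3*d^5 - 171*d^3 - 168*d^2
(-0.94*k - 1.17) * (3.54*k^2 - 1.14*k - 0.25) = -3.3276*k^3 - 3.0702*k^2 + 1.5688*k + 0.2925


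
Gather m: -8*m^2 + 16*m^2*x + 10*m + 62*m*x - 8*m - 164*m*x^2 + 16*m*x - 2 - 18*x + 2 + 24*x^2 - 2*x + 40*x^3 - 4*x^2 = m^2*(16*x - 8) + m*(-164*x^2 + 78*x + 2) + 40*x^3 + 20*x^2 - 20*x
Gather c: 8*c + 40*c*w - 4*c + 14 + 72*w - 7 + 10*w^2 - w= c*(40*w + 4) + 10*w^2 + 71*w + 7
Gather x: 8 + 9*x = 9*x + 8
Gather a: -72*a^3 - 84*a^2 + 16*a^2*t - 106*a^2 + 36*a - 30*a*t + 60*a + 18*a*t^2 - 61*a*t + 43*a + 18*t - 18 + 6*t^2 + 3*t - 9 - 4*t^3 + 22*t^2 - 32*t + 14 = -72*a^3 + a^2*(16*t - 190) + a*(18*t^2 - 91*t + 139) - 4*t^3 + 28*t^2 - 11*t - 13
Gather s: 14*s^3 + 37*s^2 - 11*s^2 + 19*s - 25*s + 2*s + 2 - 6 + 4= 14*s^3 + 26*s^2 - 4*s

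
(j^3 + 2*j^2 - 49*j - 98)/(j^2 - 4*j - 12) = (j^2 - 49)/(j - 6)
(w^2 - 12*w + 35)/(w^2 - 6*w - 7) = (w - 5)/(w + 1)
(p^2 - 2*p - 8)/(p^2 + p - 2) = (p - 4)/(p - 1)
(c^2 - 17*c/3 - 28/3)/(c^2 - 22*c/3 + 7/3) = (3*c + 4)/(3*c - 1)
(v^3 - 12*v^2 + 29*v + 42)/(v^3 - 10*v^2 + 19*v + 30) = (v - 7)/(v - 5)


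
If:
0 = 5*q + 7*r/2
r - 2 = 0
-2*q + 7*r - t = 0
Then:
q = -7/5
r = 2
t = 84/5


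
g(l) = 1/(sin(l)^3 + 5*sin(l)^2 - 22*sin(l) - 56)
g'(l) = (-3*sin(l)^2*cos(l) - 10*sin(l)*cos(l) + 22*cos(l))/(sin(l)^3 + 5*sin(l)^2 - 22*sin(l) - 56)^2 = (-3*sin(l)^2 - 10*sin(l) + 22)*cos(l)/(sin(l)^3 + 5*sin(l)^2 - 22*sin(l) - 56)^2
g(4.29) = -0.03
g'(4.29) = -0.01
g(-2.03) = -0.03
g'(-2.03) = -0.01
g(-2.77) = -0.02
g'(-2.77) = -0.01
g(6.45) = -0.02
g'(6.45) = 0.01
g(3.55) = -0.02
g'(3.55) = -0.01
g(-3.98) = -0.01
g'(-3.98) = -0.00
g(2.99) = -0.02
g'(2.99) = -0.01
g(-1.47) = -0.03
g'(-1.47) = 0.00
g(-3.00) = -0.02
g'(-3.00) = -0.00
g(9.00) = -0.02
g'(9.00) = 0.00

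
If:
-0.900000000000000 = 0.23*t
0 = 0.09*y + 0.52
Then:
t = -3.91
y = -5.78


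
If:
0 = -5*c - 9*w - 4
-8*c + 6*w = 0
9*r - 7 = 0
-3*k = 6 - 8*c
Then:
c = -4/17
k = -134/51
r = 7/9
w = -16/51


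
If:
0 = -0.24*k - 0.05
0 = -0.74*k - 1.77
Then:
No Solution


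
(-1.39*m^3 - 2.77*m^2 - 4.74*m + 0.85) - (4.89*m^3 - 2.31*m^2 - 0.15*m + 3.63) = -6.28*m^3 - 0.46*m^2 - 4.59*m - 2.78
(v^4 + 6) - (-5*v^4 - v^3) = 6*v^4 + v^3 + 6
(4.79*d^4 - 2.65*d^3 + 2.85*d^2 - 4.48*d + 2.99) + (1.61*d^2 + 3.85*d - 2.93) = 4.79*d^4 - 2.65*d^3 + 4.46*d^2 - 0.63*d + 0.0600000000000001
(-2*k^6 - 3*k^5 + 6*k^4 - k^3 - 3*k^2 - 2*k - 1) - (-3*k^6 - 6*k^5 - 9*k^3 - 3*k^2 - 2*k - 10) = k^6 + 3*k^5 + 6*k^4 + 8*k^3 + 9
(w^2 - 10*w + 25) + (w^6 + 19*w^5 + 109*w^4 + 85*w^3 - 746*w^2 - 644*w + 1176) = w^6 + 19*w^5 + 109*w^4 + 85*w^3 - 745*w^2 - 654*w + 1201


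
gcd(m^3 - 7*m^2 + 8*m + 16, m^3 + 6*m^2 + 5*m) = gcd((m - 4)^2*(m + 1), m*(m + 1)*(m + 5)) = m + 1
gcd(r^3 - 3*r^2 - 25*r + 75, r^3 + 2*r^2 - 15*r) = r^2 + 2*r - 15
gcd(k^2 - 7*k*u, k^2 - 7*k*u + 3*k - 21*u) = -k + 7*u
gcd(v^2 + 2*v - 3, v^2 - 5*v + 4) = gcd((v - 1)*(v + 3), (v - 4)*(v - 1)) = v - 1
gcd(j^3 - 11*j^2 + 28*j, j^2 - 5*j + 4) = j - 4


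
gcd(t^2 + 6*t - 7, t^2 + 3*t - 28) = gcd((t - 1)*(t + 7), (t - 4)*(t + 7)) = t + 7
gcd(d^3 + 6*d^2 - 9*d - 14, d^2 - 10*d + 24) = 1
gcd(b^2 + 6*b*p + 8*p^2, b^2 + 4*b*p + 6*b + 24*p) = b + 4*p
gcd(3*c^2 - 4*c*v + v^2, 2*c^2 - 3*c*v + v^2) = -c + v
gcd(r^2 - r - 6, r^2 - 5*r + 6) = r - 3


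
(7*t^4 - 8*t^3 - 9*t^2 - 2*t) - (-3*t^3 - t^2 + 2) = 7*t^4 - 5*t^3 - 8*t^2 - 2*t - 2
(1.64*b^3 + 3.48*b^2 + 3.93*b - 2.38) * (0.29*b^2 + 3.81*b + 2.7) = 0.4756*b^5 + 7.2576*b^4 + 18.8265*b^3 + 23.6791*b^2 + 1.5432*b - 6.426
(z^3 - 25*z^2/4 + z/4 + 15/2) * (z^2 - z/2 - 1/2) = z^5 - 27*z^4/4 + 23*z^3/8 + 21*z^2/2 - 31*z/8 - 15/4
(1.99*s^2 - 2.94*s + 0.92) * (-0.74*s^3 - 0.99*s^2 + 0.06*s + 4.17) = -1.4726*s^5 + 0.2055*s^4 + 2.3492*s^3 + 7.2111*s^2 - 12.2046*s + 3.8364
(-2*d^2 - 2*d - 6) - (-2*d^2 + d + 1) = -3*d - 7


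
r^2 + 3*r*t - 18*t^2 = (r - 3*t)*(r + 6*t)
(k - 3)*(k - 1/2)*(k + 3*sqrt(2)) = k^3 - 7*k^2/2 + 3*sqrt(2)*k^2 - 21*sqrt(2)*k/2 + 3*k/2 + 9*sqrt(2)/2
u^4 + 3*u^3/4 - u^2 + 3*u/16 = u*(u - 1/2)*(u - 1/4)*(u + 3/2)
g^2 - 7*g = g*(g - 7)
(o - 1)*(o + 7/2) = o^2 + 5*o/2 - 7/2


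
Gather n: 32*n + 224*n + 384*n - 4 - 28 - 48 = 640*n - 80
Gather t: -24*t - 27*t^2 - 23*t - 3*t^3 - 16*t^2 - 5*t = -3*t^3 - 43*t^2 - 52*t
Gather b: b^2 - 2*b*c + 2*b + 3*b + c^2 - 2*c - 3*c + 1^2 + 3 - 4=b^2 + b*(5 - 2*c) + c^2 - 5*c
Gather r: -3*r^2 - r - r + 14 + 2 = -3*r^2 - 2*r + 16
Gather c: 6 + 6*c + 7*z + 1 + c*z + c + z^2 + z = c*(z + 7) + z^2 + 8*z + 7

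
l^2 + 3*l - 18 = (l - 3)*(l + 6)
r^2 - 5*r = r*(r - 5)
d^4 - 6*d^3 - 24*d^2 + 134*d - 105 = (d - 7)*(d - 3)*(d - 1)*(d + 5)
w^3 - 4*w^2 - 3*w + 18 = (w - 3)^2*(w + 2)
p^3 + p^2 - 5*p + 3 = (p - 1)^2*(p + 3)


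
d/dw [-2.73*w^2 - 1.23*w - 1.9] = -5.46*w - 1.23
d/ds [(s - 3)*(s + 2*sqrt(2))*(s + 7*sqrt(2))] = 3*s^2 - 6*s + 18*sqrt(2)*s - 27*sqrt(2) + 28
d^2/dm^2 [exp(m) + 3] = exp(m)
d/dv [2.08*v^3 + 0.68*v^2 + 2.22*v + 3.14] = 6.24*v^2 + 1.36*v + 2.22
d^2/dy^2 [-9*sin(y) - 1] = 9*sin(y)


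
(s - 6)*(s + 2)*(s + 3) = s^3 - s^2 - 24*s - 36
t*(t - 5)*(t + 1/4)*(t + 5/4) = t^4 - 7*t^3/2 - 115*t^2/16 - 25*t/16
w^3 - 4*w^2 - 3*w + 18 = (w - 3)^2*(w + 2)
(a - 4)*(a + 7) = a^2 + 3*a - 28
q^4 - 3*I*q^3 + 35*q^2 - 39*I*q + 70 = (q - 7*I)*(q - 2*I)*(q + I)*(q + 5*I)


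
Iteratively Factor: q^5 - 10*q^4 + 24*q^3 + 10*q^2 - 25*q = (q - 5)*(q^4 - 5*q^3 - q^2 + 5*q) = (q - 5)*(q + 1)*(q^3 - 6*q^2 + 5*q) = q*(q - 5)*(q + 1)*(q^2 - 6*q + 5) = q*(q - 5)^2*(q + 1)*(q - 1)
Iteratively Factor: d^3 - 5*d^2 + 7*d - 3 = (d - 1)*(d^2 - 4*d + 3) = (d - 3)*(d - 1)*(d - 1)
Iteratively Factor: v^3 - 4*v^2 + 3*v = (v - 1)*(v^2 - 3*v) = v*(v - 1)*(v - 3)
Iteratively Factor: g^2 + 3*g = (g + 3)*(g)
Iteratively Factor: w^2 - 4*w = (w)*(w - 4)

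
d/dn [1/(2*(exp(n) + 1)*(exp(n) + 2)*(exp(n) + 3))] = -((exp(n) + 1)*(exp(n) + 2) + (exp(n) + 1)*(exp(n) + 3) + (exp(n) + 2)*(exp(n) + 3))/(8*(exp(n) + 2)^2*(exp(n) + 3)^2*cosh(n/2)^2)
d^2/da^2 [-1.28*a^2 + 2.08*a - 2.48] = -2.56000000000000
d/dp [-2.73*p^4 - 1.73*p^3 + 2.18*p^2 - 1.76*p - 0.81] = -10.92*p^3 - 5.19*p^2 + 4.36*p - 1.76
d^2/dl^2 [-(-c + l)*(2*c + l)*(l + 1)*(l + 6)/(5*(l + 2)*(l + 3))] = 2*(4*c^2*l^3 - 72*c^2*l - 120*c^2 + 10*c*l^3 + 36*c*l^2 - 72*c - l^6 - 15*l^5 - 93*l^4 - 343*l^3 - 738*l^2 - 756*l - 216)/(5*(l^6 + 15*l^5 + 93*l^4 + 305*l^3 + 558*l^2 + 540*l + 216))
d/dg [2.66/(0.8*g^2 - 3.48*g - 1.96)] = (9.2568 - 4.256*g)/(-0.8*g^2 + 3.48*g + 1.96)^2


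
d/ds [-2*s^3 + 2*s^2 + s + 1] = -6*s^2 + 4*s + 1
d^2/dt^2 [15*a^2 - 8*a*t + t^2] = 2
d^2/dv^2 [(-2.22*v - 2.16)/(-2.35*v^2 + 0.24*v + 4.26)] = ((-31.302*v - 9.0864)*(-2.35*v^2 + 0.24*v + 4.26) - (2.22*v + 2.16)*(4.7*v - 0.24)*(9.4*v - 0.48))/(-2.35*v^2 + 0.24*v + 4.26)^3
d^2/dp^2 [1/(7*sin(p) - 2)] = 7*(-7*sin(p)^2 - 2*sin(p) + 14)/(7*sin(p) - 2)^3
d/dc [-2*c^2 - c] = -4*c - 1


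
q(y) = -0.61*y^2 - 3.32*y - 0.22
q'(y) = -1.22*y - 3.32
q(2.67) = -13.43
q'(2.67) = -6.58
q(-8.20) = -14.01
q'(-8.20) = 6.68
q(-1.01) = 2.51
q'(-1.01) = -2.09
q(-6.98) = -6.77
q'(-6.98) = 5.20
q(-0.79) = 2.02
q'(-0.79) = -2.36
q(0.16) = -0.77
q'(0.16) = -3.52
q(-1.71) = 3.67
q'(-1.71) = -1.23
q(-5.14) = 0.73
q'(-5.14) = 2.95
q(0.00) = -0.22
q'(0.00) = -3.32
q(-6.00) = -2.26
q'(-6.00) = 4.00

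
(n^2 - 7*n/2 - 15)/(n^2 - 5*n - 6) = (n + 5/2)/(n + 1)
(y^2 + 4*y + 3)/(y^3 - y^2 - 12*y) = (y + 1)/(y*(y - 4))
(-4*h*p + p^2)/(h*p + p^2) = (-4*h + p)/(h + p)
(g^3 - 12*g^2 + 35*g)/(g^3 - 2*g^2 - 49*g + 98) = g*(g - 5)/(g^2 + 5*g - 14)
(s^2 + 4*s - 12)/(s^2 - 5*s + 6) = (s + 6)/(s - 3)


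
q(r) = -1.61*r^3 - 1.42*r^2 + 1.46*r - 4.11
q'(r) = -4.83*r^2 - 2.84*r + 1.46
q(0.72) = -4.40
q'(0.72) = -3.09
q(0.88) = -5.02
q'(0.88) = -4.78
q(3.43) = -80.78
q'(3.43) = -65.11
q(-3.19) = 29.05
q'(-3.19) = -38.63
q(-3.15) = 27.52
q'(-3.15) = -37.52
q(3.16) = -64.48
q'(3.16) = -55.74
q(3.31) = -73.22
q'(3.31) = -60.86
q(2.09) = -21.96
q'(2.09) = -25.57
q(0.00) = -4.11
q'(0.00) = 1.46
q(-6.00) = 283.77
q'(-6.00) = -155.38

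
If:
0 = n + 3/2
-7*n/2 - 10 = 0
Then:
No Solution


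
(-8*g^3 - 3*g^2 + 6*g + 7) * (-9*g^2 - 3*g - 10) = 72*g^5 + 51*g^4 + 35*g^3 - 51*g^2 - 81*g - 70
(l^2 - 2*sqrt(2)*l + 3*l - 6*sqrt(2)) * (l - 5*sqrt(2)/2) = l^3 - 9*sqrt(2)*l^2/2 + 3*l^2 - 27*sqrt(2)*l/2 + 10*l + 30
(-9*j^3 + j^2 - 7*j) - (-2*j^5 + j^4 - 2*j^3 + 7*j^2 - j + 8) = 2*j^5 - j^4 - 7*j^3 - 6*j^2 - 6*j - 8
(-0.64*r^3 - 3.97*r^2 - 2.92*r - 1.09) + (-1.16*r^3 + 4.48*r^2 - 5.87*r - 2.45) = -1.8*r^3 + 0.51*r^2 - 8.79*r - 3.54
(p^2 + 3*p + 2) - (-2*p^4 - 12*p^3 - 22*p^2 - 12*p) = 2*p^4 + 12*p^3 + 23*p^2 + 15*p + 2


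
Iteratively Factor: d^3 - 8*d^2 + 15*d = (d - 5)*(d^2 - 3*d) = (d - 5)*(d - 3)*(d)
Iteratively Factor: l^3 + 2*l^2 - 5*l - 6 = (l + 3)*(l^2 - l - 2) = (l - 2)*(l + 3)*(l + 1)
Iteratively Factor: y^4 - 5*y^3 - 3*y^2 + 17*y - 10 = (y - 1)*(y^3 - 4*y^2 - 7*y + 10) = (y - 1)^2*(y^2 - 3*y - 10) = (y - 1)^2*(y + 2)*(y - 5)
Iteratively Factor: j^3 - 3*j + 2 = (j + 2)*(j^2 - 2*j + 1) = (j - 1)*(j + 2)*(j - 1)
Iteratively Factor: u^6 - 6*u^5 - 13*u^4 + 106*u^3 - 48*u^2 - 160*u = (u - 2)*(u^5 - 4*u^4 - 21*u^3 + 64*u^2 + 80*u) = (u - 2)*(u + 4)*(u^4 - 8*u^3 + 11*u^2 + 20*u) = (u - 5)*(u - 2)*(u + 4)*(u^3 - 3*u^2 - 4*u) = (u - 5)*(u - 2)*(u + 1)*(u + 4)*(u^2 - 4*u) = u*(u - 5)*(u - 2)*(u + 1)*(u + 4)*(u - 4)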